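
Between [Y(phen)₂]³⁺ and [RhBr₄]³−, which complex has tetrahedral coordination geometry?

For [Y(phen)₂]³⁺: 1,10-phenanthroline is neutral; balancing the +3 overall charge requires Y(III). Y sits in group 3, so the d-electron count is 3 − 3 = 0. A d⁰ ion has no crystal-field stabilisation preference between square planar and tetrahedral, so four ligands adopt the sterically favoured tetrahedral geometry. → tetrahedral.
For [RhBr₄]³−: Summing ligand charges against the −3 overall charge gives an oxidation state of +1 for rhodium. Rhodium is a group-9 element; Rh(I) is therefore d⁸. A 4d d⁸ ion has a large crystal-field splitting; square planar leaves the high-energy d_{x²−y²} orbital empty and maximises CFSE. → square planar.

[Y(phen)₂]³⁺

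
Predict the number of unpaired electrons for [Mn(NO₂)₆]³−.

Each nitro (N-bound nitrite) is −1; balancing the −3 overall charge requires Mn(III).
Group 7 minus oxidation state 3 gives a d⁴ configuration.
The spin state decides the count: Nitro (N-bound nitrite) is a strong-field ligand (high in the spectrochemical series) for a first-row metal, so the complex is low-spin.
An octahedral low-spin d⁴ ion is t₂g⁴e_g⁰, giving 2 unpaired electrons.

2 unpaired electrons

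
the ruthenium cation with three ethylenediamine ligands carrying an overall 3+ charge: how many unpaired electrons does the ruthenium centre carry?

Summing ligand charges against the +3 overall charge gives an oxidation state of +3 for ruthenium.
Group 8 minus oxidation state 3 gives a d⁵ configuration.
Counting donor atoms: 3×ethylenediamine (bidentate) → 6 donors. Coordination number = 6.
The spin state decides the count: a 4d ion has a large Δₒ and is invariably low-spin.
An octahedral low-spin d⁵ ion is t₂g⁵e_g⁰, giving 1 unpaired electron.

1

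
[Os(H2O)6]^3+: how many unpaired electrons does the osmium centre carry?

1

Summing ligand charges against the +3 overall charge gives an oxidation state of +3 for osmium.
Os sits in group 8, so the d-electron count is 8 − 3 = 5.
The spin state decides the count: a 5d ion has a large Δₒ and is invariably low-spin.
An octahedral low-spin d⁵ ion is t₂g⁵e_g⁰, giving 1 unpaired electron.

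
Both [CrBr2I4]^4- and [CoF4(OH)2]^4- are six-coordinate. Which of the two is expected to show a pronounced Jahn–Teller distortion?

[CrBr2I4]^4-

[CrBr2I4]^4-: Summing ligand charges against the −4 overall charge gives an oxidation state of +2 for chromium. Cr sits in group 6, so the d-electron count is 6 − 2 = 4. Bromide and iodide are weak-field ligands for a first-row metal, so the complex is high-spin. The t₂g³e_g¹ (high-spin) configuration has an unevenly filled e_g set; the Jahn–Teller theorem predicts a tetragonal distortion (typically axial elongation) to lift the degeneracy.
[CoF4(OH)2]^4-: Each fluoride is −1; each hydroxide is −1; balancing the −4 overall charge requires Co(II). Co sits in group 9, so the d-electron count is 9 − 2 = 7. Fluoride and hydroxide are weak-field ligands for a first-row metal, so the complex is high-spin. The d⁷ configuration leaves the e_g set evenly filled (or empty) — no strong Jahn–Teller driving force.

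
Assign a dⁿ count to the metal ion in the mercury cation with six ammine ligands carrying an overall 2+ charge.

Summing ligand charges against the +2 overall charge gives an oxidation state of +2 for mercury.
Group 12 minus oxidation state 2 gives a d¹⁰ configuration.

d¹⁰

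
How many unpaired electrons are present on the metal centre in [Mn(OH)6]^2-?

Ligand charges: each hydroxide is −1. With an overall charge of −2 the manganese centre must be in the +4 oxidation state.
Manganese is a group-7 element; Mn(IV) is therefore d³.
In an octahedral field the d³ configuration is t₂g³e_g⁰ (only one arrangement possible), giving 3 unpaired electrons.

3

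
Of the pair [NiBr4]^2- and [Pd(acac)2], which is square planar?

For [NiBr4]^2-: Summing ligand charges against the −2 overall charge gives an oxidation state of +2 for nickel. Group 10 minus oxidation state 2 gives a d⁸ configuration. Bromide is a weak-field ligand. With weak-field ligands the CFSE gain from square planar is small, so a 3d d⁸ ion takes the sterically preferred tetrahedral geometry. → tetrahedral.
For [Pd(acac)2]: Each acetylacetonate is −1; balancing the 0 overall charge requires Pd(II). Pd sits in group 10, so the d-electron count is 10 − 2 = 8. A 4d d⁸ ion has a large crystal-field splitting; square planar leaves the high-energy d_{x²−y²} orbital empty and maximises CFSE. → square planar.

[Pd(acac)2]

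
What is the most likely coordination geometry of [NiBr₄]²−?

tetrahedral

Ligand charges: each bromide is −1. With an overall charge of −2 the nickel centre must be in the +2 oxidation state.
Group 10 minus oxidation state 2 gives a d⁸ configuration.
With 4 monodentate ligands the coordination number is 4.
Bromide is a weak-field ligand.
With weak-field ligands the CFSE gain from square planar is small, so a 3d d⁸ ion takes the sterically preferred tetrahedral geometry.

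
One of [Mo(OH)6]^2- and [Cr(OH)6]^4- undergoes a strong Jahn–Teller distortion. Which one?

[Mo(OH)6]^2-: Ligand charges: each hydroxide is −1. With an overall charge of −2 the molybdenum centre must be in the +4 oxidation state. Group 6 minus oxidation state 4 gives a d² configuration. The d² configuration leaves the e_g set evenly filled (or empty) — no strong Jahn–Teller driving force.
[Cr(OH)6]^4-: Ligand charges: each hydroxide is −1. With an overall charge of −4 the chromium centre must be in the +2 oxidation state. Chromium is a group-6 element; Cr(II) is therefore d⁴. Hydroxide is a weak-field ligand for a first-row metal, so the complex is high-spin. The t₂g³e_g¹ (high-spin) configuration has an unevenly filled e_g set; the Jahn–Teller theorem predicts a tetragonal distortion (typically axial elongation) to lift the degeneracy.

[Cr(OH)6]^4-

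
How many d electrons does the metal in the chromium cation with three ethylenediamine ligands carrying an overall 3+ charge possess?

Ligand charges: ethylenediamine is neutral. With an overall charge of +3 the chromium centre must be in the +3 oxidation state.
Chromium is a group-6 element; Cr(III) is therefore d³.

d³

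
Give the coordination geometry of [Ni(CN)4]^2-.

square planar

Each cyanide is −1; balancing the −2 overall charge requires Ni(II).
Group 10 minus oxidation state 2 gives a d⁸ configuration.
Coordination number: 4.
Cyanide is a strong-field ligand (high in the spectrochemical series).
A 3d d⁸ ion with strong-field ligands gains enough CFSE to favour square planar over tetrahedral.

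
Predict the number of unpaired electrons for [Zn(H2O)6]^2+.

0

Water is neutral; balancing the +2 overall charge requires Zn(II).
Group 12 minus oxidation state 2 gives a d¹⁰ configuration.
In an octahedral field the d¹⁰ configuration is t₂g⁶e_g⁴, giving 0 unpaired electrons.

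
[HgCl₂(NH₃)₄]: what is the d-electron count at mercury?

d10

Summing ligand charges against the 0 overall charge gives an oxidation state of +2 for mercury.
Hg sits in group 12, so the d-electron count is 12 − 2 = 10.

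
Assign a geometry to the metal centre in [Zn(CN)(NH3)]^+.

linear

Each cyanide is −1; ammonia is neutral; balancing the +1 overall charge requires Zn(II).
Zn sits in group 12, so the d-electron count is 12 − 2 = 10.
Coordination number: 2.
A d¹⁰ ion with only two ligands adopts a linear arrangement (sp hybridisation; no CFSE preference).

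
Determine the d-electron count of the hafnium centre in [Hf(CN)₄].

Ligand charges: each cyanide is −1. With an overall charge of 0 the hafnium centre must be in the +4 oxidation state.
Hf sits in group 4, so the d-electron count is 4 − 4 = 0.

d⁰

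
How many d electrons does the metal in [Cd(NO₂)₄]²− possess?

d10

Ligand charges: each nitro (N-bound nitrite) is −1. With an overall charge of −2 the cadmium centre must be in the +2 oxidation state.
Cd sits in group 12, so the d-electron count is 12 − 2 = 10.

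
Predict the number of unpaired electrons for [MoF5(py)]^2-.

3 unpaired electrons

Summing ligand charges against the −2 overall charge gives an oxidation state of +3 for molybdenum.
Group 6 minus oxidation state 3 gives a d³ configuration.
In an octahedral field the d³ configuration is t₂g³e_g⁰ (only one arrangement possible), giving 3 unpaired electrons.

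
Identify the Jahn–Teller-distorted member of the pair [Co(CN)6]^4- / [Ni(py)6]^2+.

[Co(CN)6]^4-

[Co(CN)6]^4-: Each cyanide is −1; balancing the −4 overall charge requires Co(II). Cobalt is a group-9 element; Co(II) is therefore d⁷. Cyanide is a strong-field ligand (high in the spectrochemical series) for a first-row metal, so the complex is low-spin. The t₂g⁶e_g¹ (low-spin) configuration has an unevenly filled e_g set; the Jahn–Teller theorem predicts a tetragonal distortion (typically axial elongation) to lift the degeneracy.
[Ni(py)6]^2+: Summing ligand charges against the +2 overall charge gives an oxidation state of +2 for nickel. Nickel is a group-10 element; Ni(II) is therefore d⁸. The d⁸ configuration leaves the e_g set evenly filled (or empty) — no strong Jahn–Teller driving force.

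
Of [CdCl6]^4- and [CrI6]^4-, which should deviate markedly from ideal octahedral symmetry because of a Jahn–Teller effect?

[CdCl6]^4-: Each chloride is −1; balancing the −4 overall charge requires Cd(II). Cd sits in group 12, so the d-electron count is 12 − 2 = 10. The d¹⁰ configuration leaves the e_g set evenly filled (or empty) — no strong Jahn–Teller driving force.
[CrI6]^4-: Each iodide is −1; balancing the −4 overall charge requires Cr(II). Chromium is a group-6 element; Cr(II) is therefore d⁴. Iodide is a weak-field ligand for a first-row metal, so the complex is high-spin. The t₂g³e_g¹ (high-spin) configuration has an unevenly filled e_g set; the Jahn–Teller theorem predicts a tetragonal distortion (typically axial elongation) to lift the degeneracy.

[CrI6]^4-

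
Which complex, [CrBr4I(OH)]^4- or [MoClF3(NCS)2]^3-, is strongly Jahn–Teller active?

[CrBr4I(OH)]^4-

[CrBr4I(OH)]^4-: Ligand charges: each bromide is −1; each iodide is −1; each hydroxide is −1. With an overall charge of −4 the chromium centre must be in the +2 oxidation state. Cr sits in group 6, so the d-electron count is 6 − 2 = 4. Bromide, hydroxide, and iodide are weak-field ligands for a first-row metal, so the complex is high-spin. The t₂g³e_g¹ (high-spin) configuration has an unevenly filled e_g set; the Jahn–Teller theorem predicts a tetragonal distortion (typically axial elongation) to lift the degeneracy.
[MoClF3(NCS)2]^3-: Ligand charges: each chloride is −1; each fluoride is −1; each isothiocyanate is −1. With an overall charge of −3 the molybdenum centre must be in the +3 oxidation state. Molybdenum is a group-6 element; Mo(III) is therefore d³. The d³ configuration leaves the e_g set evenly filled (or empty) — no strong Jahn–Teller driving force.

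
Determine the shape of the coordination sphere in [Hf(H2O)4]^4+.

Ligand charges: water is neutral. With an overall charge of +4 the hafnium centre must be in the +4 oxidation state.
Hf sits in group 4, so the d-electron count is 4 − 4 = 0.
Coordination number: 4.
A d⁰ ion has no crystal-field stabilisation preference between square planar and tetrahedral, so four ligands adopt the sterically favoured tetrahedral geometry.

tetrahedral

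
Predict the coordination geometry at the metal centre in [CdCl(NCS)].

linear

Each chloride is −1; each isothiocyanate is −1; balancing the 0 overall charge requires Cd(II).
Group 12 minus oxidation state 2 gives a d¹⁰ configuration.
Coordination number: 2.
A d¹⁰ ion with only two ligands adopts a linear arrangement (sp hybridisation; no CFSE preference).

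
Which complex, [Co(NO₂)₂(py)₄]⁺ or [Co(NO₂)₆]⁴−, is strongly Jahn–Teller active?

[Co(NO₂)₂(py)₄]⁺: Summing ligand charges against the +1 overall charge gives an oxidation state of +3 for cobalt. Cobalt is a group-9 element; Co(III) is therefore d⁶. Co(III) has an exceptionally large octahedral splitting and is low-spin with essentially every ligand except fluoride. The d⁶ configuration leaves the e_g set evenly filled (or empty) — no strong Jahn–Teller driving force.
[Co(NO₂)₆]⁴−: Ligand charges: each nitro (N-bound nitrite) is −1. With an overall charge of −4 the cobalt centre must be in the +2 oxidation state. Group 9 minus oxidation state 2 gives a d⁷ configuration. Nitro (N-bound nitrite) is a strong-field ligand (high in the spectrochemical series) for a first-row metal, so the complex is low-spin. The t₂g⁶e_g¹ (low-spin) configuration has an unevenly filled e_g set; the Jahn–Teller theorem predicts a tetragonal distortion (typically axial elongation) to lift the degeneracy.

[Co(NO₂)₆]⁴−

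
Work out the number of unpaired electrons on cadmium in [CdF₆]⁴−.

Ligand charges: each fluoride is −1. With an overall charge of −4 the cadmium centre must be in the +2 oxidation state.
Group 12 minus oxidation state 2 gives a d¹⁰ configuration.
In an octahedral field the d¹⁰ configuration is t₂g⁶e_g⁴, giving 0 unpaired electrons.

0 unpaired electrons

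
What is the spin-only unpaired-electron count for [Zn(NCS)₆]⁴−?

0

Summing ligand charges against the −4 overall charge gives an oxidation state of +2 for zinc.
Group 12 minus oxidation state 2 gives a d¹⁰ configuration.
In an octahedral field the d¹⁰ configuration is t₂g⁶e_g⁴, giving 0 unpaired electrons.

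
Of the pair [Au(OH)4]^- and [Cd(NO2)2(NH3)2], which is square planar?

For [Au(OH)4]^-: Ligand charges: each hydroxide is −1. With an overall charge of −1 the gold centre must be in the +3 oxidation state. Group 11 minus oxidation state 3 gives a d⁸ configuration. A 5d d⁸ ion has a large crystal-field splitting; square planar leaves the high-energy d_{x²−y²} orbital empty and maximises CFSE. → square planar.
For [Cd(NO2)2(NH3)2]: Each nitro (N-bound nitrite) is −1; ammonia is neutral; balancing the 0 overall charge requires Cd(II). Cd sits in group 12, so the d-electron count is 12 − 2 = 10. A d¹⁰ ion has no crystal-field stabilisation preference between square planar and tetrahedral, so four ligands adopt the sterically favoured tetrahedral geometry. → tetrahedral.

[Au(OH)4]^-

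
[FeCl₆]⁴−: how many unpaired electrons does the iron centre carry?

Ligand charges: each chloride is −1. With an overall charge of −4 the iron centre must be in the +2 oxidation state.
Group 8 minus oxidation state 2 gives a d⁶ configuration.
The spin state decides the count: Chloride is a weak-field ligand for a first-row metal, so the complex is high-spin.
An octahedral high-spin d⁶ ion is t₂g⁴e_g², giving 4 unpaired electrons.

4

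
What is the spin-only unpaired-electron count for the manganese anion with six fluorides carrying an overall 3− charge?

4 unpaired electrons

Summing ligand charges against the −3 overall charge gives an oxidation state of +3 for manganese.
Manganese is a group-7 element; Mn(III) is therefore d⁴.
The spin state decides the count: Fluoride is a weak-field ligand for a first-row metal, so the complex is high-spin.
An octahedral high-spin d⁴ ion is t₂g³e_g¹, giving 4 unpaired electrons.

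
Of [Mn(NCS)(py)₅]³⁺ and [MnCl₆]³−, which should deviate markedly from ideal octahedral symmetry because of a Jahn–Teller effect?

[MnCl₆]³−

[Mn(NCS)(py)₅]³⁺: Each isothiocyanate is −1; pyridine is neutral; balancing the +3 overall charge requires Mn(IV). Mn sits in group 7, so the d-electron count is 7 − 4 = 3. The d³ configuration leaves the e_g set evenly filled (or empty) — no strong Jahn–Teller driving force.
[MnCl₆]³−: Each chloride is −1; balancing the −3 overall charge requires Mn(III). Group 7 minus oxidation state 3 gives a d⁴ configuration. Chloride is a weak-field ligand for a first-row metal, so the complex is high-spin. The t₂g³e_g¹ (high-spin) configuration has an unevenly filled e_g set; the Jahn–Teller theorem predicts a tetragonal distortion (typically axial elongation) to lift the degeneracy.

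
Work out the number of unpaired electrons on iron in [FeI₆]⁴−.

4

Ligand charges: each iodide is −1. With an overall charge of −4 the iron centre must be in the +2 oxidation state.
Group 8 minus oxidation state 2 gives a d⁶ configuration.
The spin state decides the count: Iodide is a weak-field ligand for a first-row metal, so the complex is high-spin.
An octahedral high-spin d⁶ ion is t₂g⁴e_g², giving 4 unpaired electrons.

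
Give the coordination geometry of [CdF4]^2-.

tetrahedral

Each fluoride is −1; balancing the −2 overall charge requires Cd(II).
Cd sits in group 12, so the d-electron count is 12 − 2 = 10.
Coordination number: 4.
A d¹⁰ ion has no crystal-field stabilisation preference between square planar and tetrahedral, so four ligands adopt the sterically favoured tetrahedral geometry.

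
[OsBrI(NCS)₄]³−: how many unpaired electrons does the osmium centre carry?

1

Summing ligand charges against the −3 overall charge gives an oxidation state of +3 for osmium.
Group 8 minus oxidation state 3 gives a d⁵ configuration.
The spin state decides the count: a 5d ion has a large Δₒ and is invariably low-spin.
An octahedral low-spin d⁵ ion is t₂g⁵e_g⁰, giving 1 unpaired electron.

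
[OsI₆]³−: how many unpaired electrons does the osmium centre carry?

1 unpaired electron

Each iodide is −1; balancing the −3 overall charge requires Os(III).
Osmium is a group-8 element; Os(III) is therefore d⁵.
The spin state decides the count: a 5d ion has a large Δₒ and is invariably low-spin.
An octahedral low-spin d⁵ ion is t₂g⁵e_g⁰, giving 1 unpaired electron.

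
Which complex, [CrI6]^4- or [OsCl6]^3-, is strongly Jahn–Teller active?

[CrI6]^4-

[CrI6]^4-: Summing ligand charges against the −4 overall charge gives an oxidation state of +2 for chromium. Group 6 minus oxidation state 2 gives a d⁴ configuration. Iodide is a weak-field ligand for a first-row metal, so the complex is high-spin. The t₂g³e_g¹ (high-spin) configuration has an unevenly filled e_g set; the Jahn–Teller theorem predicts a tetragonal distortion (typically axial elongation) to lift the degeneracy.
[OsCl6]^3-: Ligand charges: each chloride is −1. With an overall charge of −3 the osmium centre must be in the +3 oxidation state. Os sits in group 8, so the d-electron count is 8 − 3 = 5. A 5d ion has a large Δₒ and is invariably low-spin. The d⁵ configuration leaves the e_g set evenly filled (or empty) — no strong Jahn–Teller driving force.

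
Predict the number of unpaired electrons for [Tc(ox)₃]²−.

Each oxalate is −2; balancing the −2 overall charge requires Tc(IV).
Group 7 minus oxidation state 4 gives a d³ configuration.
Counting donor atoms: 3×oxalate (bidentate) → 6 donors. Coordination number = 6.
In an octahedral field the d³ configuration is t₂g³e_g⁰ (only one arrangement possible), giving 3 unpaired electrons.

3 unpaired electrons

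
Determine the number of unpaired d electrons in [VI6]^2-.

Ligand charges: each iodide is −1. With an overall charge of −2 the vanadium centre must be in the +4 oxidation state.
V sits in group 5, so the d-electron count is 5 − 4 = 1.
In an octahedral field the d¹ configuration is t₂g¹e_g⁰ (only one arrangement possible), giving 1 unpaired electron.

1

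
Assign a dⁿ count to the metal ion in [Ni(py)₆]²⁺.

d⁸

Summing ligand charges against the +2 overall charge gives an oxidation state of +2 for nickel.
Ni sits in group 10, so the d-electron count is 10 − 2 = 8.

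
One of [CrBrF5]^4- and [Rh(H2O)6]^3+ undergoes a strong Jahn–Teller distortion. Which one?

[CrBrF5]^4-

[CrBrF5]^4-: Ligand charges: each bromide is −1; each fluoride is −1. With an overall charge of −4 the chromium centre must be in the +2 oxidation state. Group 6 minus oxidation state 2 gives a d⁴ configuration. Bromide and fluoride are weak-field ligands for a first-row metal, so the complex is high-spin. The t₂g³e_g¹ (high-spin) configuration has an unevenly filled e_g set; the Jahn–Teller theorem predicts a tetragonal distortion (typically axial elongation) to lift the degeneracy.
[Rh(H2O)6]^3+: Ligand charges: water is neutral. With an overall charge of +3 the rhodium centre must be in the +3 oxidation state. Rh sits in group 9, so the d-electron count is 9 − 3 = 6. A 4d ion has a large Δₒ and is invariably low-spin. The d⁶ configuration leaves the e_g set evenly filled (or empty) — no strong Jahn–Teller driving force.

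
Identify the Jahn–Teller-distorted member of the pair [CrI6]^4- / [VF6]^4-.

[CrI6]^4-: Each iodide is −1; balancing the −4 overall charge requires Cr(II). Cr sits in group 6, so the d-electron count is 6 − 2 = 4. Iodide is a weak-field ligand for a first-row metal, so the complex is high-spin. The t₂g³e_g¹ (high-spin) configuration has an unevenly filled e_g set; the Jahn–Teller theorem predicts a tetragonal distortion (typically axial elongation) to lift the degeneracy.
[VF6]^4-: Ligand charges: each fluoride is −1. With an overall charge of −4 the vanadium centre must be in the +2 oxidation state. Group 5 minus oxidation state 2 gives a d³ configuration. The d³ configuration leaves the e_g set evenly filled (or empty) — no strong Jahn–Teller driving force.

[CrI6]^4-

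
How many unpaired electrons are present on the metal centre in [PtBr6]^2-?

Summing ligand charges against the −2 overall charge gives an oxidation state of +4 for platinum.
Pt sits in group 10, so the d-electron count is 10 − 4 = 6.
The spin state decides the count: a 5d ion has a large Δₒ and is invariably low-spin.
An octahedral low-spin d⁶ ion is t₂g⁶e_g⁰, giving 0 unpaired electrons.

0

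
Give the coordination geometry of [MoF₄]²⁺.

Each fluoride is −1; balancing the +2 overall charge requires Mo(VI).
Mo sits in group 6, so the d-electron count is 6 − 6 = 0.
Coordination number: 4.
A d⁰ ion has no crystal-field stabilisation preference between square planar and tetrahedral, so four ligands adopt the sterically favoured tetrahedral geometry.

tetrahedral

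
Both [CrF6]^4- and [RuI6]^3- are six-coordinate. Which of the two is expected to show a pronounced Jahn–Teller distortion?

[CrF6]^4-

[CrF6]^4-: Summing ligand charges against the −4 overall charge gives an oxidation state of +2 for chromium. Group 6 minus oxidation state 2 gives a d⁴ configuration. Fluoride is a weak-field ligand for a first-row metal, so the complex is high-spin. The t₂g³e_g¹ (high-spin) configuration has an unevenly filled e_g set; the Jahn–Teller theorem predicts a tetragonal distortion (typically axial elongation) to lift the degeneracy.
[RuI6]^3-: Each iodide is −1; balancing the −3 overall charge requires Ru(III). Ru sits in group 8, so the d-electron count is 8 − 3 = 5. A 4d ion has a large Δₒ and is invariably low-spin. The d⁵ configuration leaves the e_g set evenly filled (or empty) — no strong Jahn–Teller driving force.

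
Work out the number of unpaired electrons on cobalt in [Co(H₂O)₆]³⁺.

Water is neutral; balancing the +3 overall charge requires Co(III).
Group 9 minus oxidation state 3 gives a d⁶ configuration.
The spin state decides the count: Co(III) has an exceptionally large octahedral splitting and is low-spin with essentially every ligand except fluoride.
An octahedral low-spin d⁶ ion is t₂g⁶e_g⁰, giving 0 unpaired electrons.

0 unpaired electrons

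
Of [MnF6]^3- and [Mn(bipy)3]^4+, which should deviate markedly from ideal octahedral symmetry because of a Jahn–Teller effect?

[MnF6]^3-: Summing ligand charges against the −3 overall charge gives an oxidation state of +3 for manganese. Group 7 minus oxidation state 3 gives a d⁴ configuration. Fluoride is a weak-field ligand for a first-row metal, so the complex is high-spin. The t₂g³e_g¹ (high-spin) configuration has an unevenly filled e_g set; the Jahn–Teller theorem predicts a tetragonal distortion (typically axial elongation) to lift the degeneracy.
[Mn(bipy)3]^4+: Summing ligand charges against the +4 overall charge gives an oxidation state of +4 for manganese. Manganese is a group-7 element; Mn(IV) is therefore d³. The d³ configuration leaves the e_g set evenly filled (or empty) — no strong Jahn–Teller driving force.

[MnF6]^3-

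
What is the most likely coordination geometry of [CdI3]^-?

Ligand charges: each iodide is −1. With an overall charge of −1 the cadmium centre must be in the +2 oxidation state.
Cadmium is a group-12 element; Cd(II) is therefore d¹⁰.
With 3 monodentate ligands the coordination number is 3.
Three ligands around a d¹⁰ centre minimise repulsion in a trigonal-planar arrangement.

trigonal planar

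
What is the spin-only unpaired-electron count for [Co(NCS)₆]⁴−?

Ligand charges: each isothiocyanate is −1. With an overall charge of −4 the cobalt centre must be in the +2 oxidation state.
Cobalt is a group-9 element; Co(II) is therefore d⁷.
The spin state decides the count: Isothiocyanate is a weak-field ligand for a first-row metal, so the complex is high-spin.
An octahedral high-spin d⁷ ion is t₂g⁵e_g², giving 3 unpaired electrons.

3 unpaired electrons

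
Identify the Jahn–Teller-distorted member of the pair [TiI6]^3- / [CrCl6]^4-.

[CrCl6]^4-

[TiI6]^3-: Ligand charges: each iodide is −1. With an overall charge of −3 the titanium centre must be in the +3 oxidation state. Group 4 minus oxidation state 3 gives a d¹ configuration. The d¹ configuration leaves the e_g set evenly filled (or empty) — no strong Jahn–Teller driving force.
[CrCl6]^4-: Each chloride is −1; balancing the −4 overall charge requires Cr(II). Chromium is a group-6 element; Cr(II) is therefore d⁴. Chloride is a weak-field ligand for a first-row metal, so the complex is high-spin. The t₂g³e_g¹ (high-spin) configuration has an unevenly filled e_g set; the Jahn–Teller theorem predicts a tetragonal distortion (typically axial elongation) to lift the degeneracy.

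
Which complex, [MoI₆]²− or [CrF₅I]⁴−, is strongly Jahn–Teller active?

[CrF₅I]⁴−

[MoI₆]²−: Each iodide is −1; balancing the −2 overall charge requires Mo(IV). Group 6 minus oxidation state 4 gives a d² configuration. The d² configuration leaves the e_g set evenly filled (or empty) — no strong Jahn–Teller driving force.
[CrF₅I]⁴−: Ligand charges: each fluoride is −1; each iodide is −1. With an overall charge of −4 the chromium centre must be in the +2 oxidation state. Group 6 minus oxidation state 2 gives a d⁴ configuration. Fluoride and iodide are weak-field ligands for a first-row metal, so the complex is high-spin. The t₂g³e_g¹ (high-spin) configuration has an unevenly filled e_g set; the Jahn–Teller theorem predicts a tetragonal distortion (typically axial elongation) to lift the degeneracy.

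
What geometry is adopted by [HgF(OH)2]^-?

Summing ligand charges against the −1 overall charge gives an oxidation state of +2 for mercury.
Mercury is a group-12 element; Hg(II) is therefore d¹⁰.
With 3 monodentate ligands the coordination number is 3.
Three ligands around a d¹⁰ centre minimise repulsion in a trigonal-planar arrangement.

trigonal planar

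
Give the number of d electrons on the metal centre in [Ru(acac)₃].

d⁵

Each acetylacetonate is −1; balancing the 0 overall charge requires Ru(III).
Group 8 minus oxidation state 3 gives a d⁵ configuration.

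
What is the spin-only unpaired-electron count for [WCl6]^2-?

2

Each chloride is −1; balancing the −2 overall charge requires W(IV).
W sits in group 6, so the d-electron count is 6 − 4 = 2.
In an octahedral field the d² configuration is t₂g²e_g⁰ (only one arrangement possible), giving 2 unpaired electrons.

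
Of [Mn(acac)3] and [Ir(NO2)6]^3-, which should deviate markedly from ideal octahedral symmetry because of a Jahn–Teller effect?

[Mn(acac)3]

[Mn(acac)3]: Summing ligand charges against the 0 overall charge gives an oxidation state of +3 for manganese. Group 7 minus oxidation state 3 gives a d⁴ configuration. Acetylacetonate is a weak-field ligand for a first-row metal, so the complex is high-spin. The t₂g³e_g¹ (high-spin) configuration has an unevenly filled e_g set; the Jahn–Teller theorem predicts a tetragonal distortion (typically axial elongation) to lift the degeneracy.
[Ir(NO2)6]^3-: Summing ligand charges against the −3 overall charge gives an oxidation state of +3 for iridium. Ir sits in group 9, so the d-electron count is 9 − 3 = 6. A 5d ion has a large Δₒ and is invariably low-spin. The d⁶ configuration leaves the e_g set evenly filled (or empty) — no strong Jahn–Teller driving force.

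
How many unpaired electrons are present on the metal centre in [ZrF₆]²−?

0

Summing ligand charges against the −2 overall charge gives an oxidation state of +4 for zirconium.
Zirconium is a group-4 element; Zr(IV) is therefore d⁰.
In an octahedral field the d⁰ configuration is t₂g⁰e_g⁰, giving 0 unpaired electrons.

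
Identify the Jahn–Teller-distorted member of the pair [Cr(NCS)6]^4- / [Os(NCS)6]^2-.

[Cr(NCS)6]^4-: Ligand charges: each isothiocyanate is −1. With an overall charge of −4 the chromium centre must be in the +2 oxidation state. Group 6 minus oxidation state 2 gives a d⁴ configuration. Isothiocyanate is a weak-field ligand for a first-row metal, so the complex is high-spin. The t₂g³e_g¹ (high-spin) configuration has an unevenly filled e_g set; the Jahn–Teller theorem predicts a tetragonal distortion (typically axial elongation) to lift the degeneracy.
[Os(NCS)6]^2-: Ligand charges: each isothiocyanate is −1. With an overall charge of −2 the osmium centre must be in the +4 oxidation state. Group 8 minus oxidation state 4 gives a d⁴ configuration. A 5d ion has a large Δₒ and is invariably low-spin. The d⁴ configuration leaves the e_g set evenly filled (or empty) — no strong Jahn–Teller driving force.

[Cr(NCS)6]^4-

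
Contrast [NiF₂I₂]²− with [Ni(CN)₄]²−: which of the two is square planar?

[Ni(CN)₄]²−

For [NiF₂I₂]²−: Summing ligand charges against the −2 overall charge gives an oxidation state of +2 for nickel. Nickel is a group-10 element; Ni(II) is therefore d⁸. Fluoride and iodide are weak-field ligands. With weak-field ligands the CFSE gain from square planar is small, so a 3d d⁸ ion takes the sterically preferred tetrahedral geometry. → tetrahedral.
For [Ni(CN)₄]²−: Each cyanide is −1; balancing the −2 overall charge requires Ni(II). Ni sits in group 10, so the d-electron count is 10 − 2 = 8. Cyanide is a strong-field ligand (high in the spectrochemical series). A 3d d⁸ ion with strong-field ligands gains enough CFSE to favour square planar over tetrahedral. → square planar.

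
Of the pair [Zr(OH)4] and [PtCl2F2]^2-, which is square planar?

For [Zr(OH)4]: Ligand charges: each hydroxide is −1. With an overall charge of 0 the zirconium centre must be in the +4 oxidation state. Group 4 minus oxidation state 4 gives a d⁰ configuration. A d⁰ ion has no crystal-field stabilisation preference between square planar and tetrahedral, so four ligands adopt the sterically favoured tetrahedral geometry. → tetrahedral.
For [PtCl2F2]^2-: Each chloride is −1; each fluoride is −1; balancing the −2 overall charge requires Pt(II). Group 10 minus oxidation state 2 gives a d⁸ configuration. A 5d d⁸ ion has a large crystal-field splitting; square planar leaves the high-energy d_{x²−y²} orbital empty and maximises CFSE. → square planar.

[PtCl2F2]^2-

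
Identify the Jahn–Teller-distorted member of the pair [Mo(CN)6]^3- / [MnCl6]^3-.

[Mo(CN)6]^3-: Summing ligand charges against the −3 overall charge gives an oxidation state of +3 for molybdenum. Mo sits in group 6, so the d-electron count is 6 − 3 = 3. The d³ configuration leaves the e_g set evenly filled (or empty) — no strong Jahn–Teller driving force.
[MnCl6]^3-: Summing ligand charges against the −3 overall charge gives an oxidation state of +3 for manganese. Mn sits in group 7, so the d-electron count is 7 − 3 = 4. Chloride is a weak-field ligand for a first-row metal, so the complex is high-spin. The t₂g³e_g¹ (high-spin) configuration has an unevenly filled e_g set; the Jahn–Teller theorem predicts a tetragonal distortion (typically axial elongation) to lift the degeneracy.

[MnCl6]^3-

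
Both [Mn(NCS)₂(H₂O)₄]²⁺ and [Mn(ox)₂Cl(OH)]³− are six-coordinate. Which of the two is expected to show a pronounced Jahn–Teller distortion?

[Mn(NCS)₂(H₂O)₄]²⁺: Summing ligand charges against the +2 overall charge gives an oxidation state of +4 for manganese. Mn sits in group 7, so the d-electron count is 7 − 4 = 3. The d³ configuration leaves the e_g set evenly filled (or empty) — no strong Jahn–Teller driving force.
[Mn(ox)₂Cl(OH)]³−: Each oxalate is −2; each chloride is −1; each hydroxide is −1; balancing the −3 overall charge requires Mn(III). Mn sits in group 7, so the d-electron count is 7 − 3 = 4. Chloride, hydroxide, and oxalate are weak-field ligands for a first-row metal, so the complex is high-spin. The t₂g³e_g¹ (high-spin) configuration has an unevenly filled e_g set; the Jahn–Teller theorem predicts a tetragonal distortion (typically axial elongation) to lift the degeneracy.

[Mn(ox)₂Cl(OH)]³−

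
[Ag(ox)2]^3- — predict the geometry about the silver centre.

Each oxalate is −2; balancing the −3 overall charge requires Ag(I).
Silver is a group-11 element; Ag(I) is therefore d¹⁰.
Counting donor atoms: 2×oxalate (bidentate) → 4 donors. Coordination number = 4.
A d¹⁰ ion has no crystal-field stabilisation preference between square planar and tetrahedral, so four ligands adopt the sterically favoured tetrahedral geometry.

tetrahedral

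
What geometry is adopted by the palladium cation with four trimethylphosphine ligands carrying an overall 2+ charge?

Trimethylphosphine is neutral; balancing the +2 overall charge requires Pd(II).
Group 10 minus oxidation state 2 gives a d⁸ configuration.
With 4 monodentate ligands the coordination number is 4.
A 4d d⁸ ion has a large crystal-field splitting; square planar leaves the high-energy d_{x²−y²} orbital empty and maximises CFSE.

square planar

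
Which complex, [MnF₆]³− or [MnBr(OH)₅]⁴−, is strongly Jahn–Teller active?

[MnF₆]³−

[MnF₆]³−: Ligand charges: each fluoride is −1. With an overall charge of −3 the manganese centre must be in the +3 oxidation state. Mn sits in group 7, so the d-electron count is 7 − 3 = 4. Fluoride is a weak-field ligand for a first-row metal, so the complex is high-spin. The t₂g³e_g¹ (high-spin) configuration has an unevenly filled e_g set; the Jahn–Teller theorem predicts a tetragonal distortion (typically axial elongation) to lift the degeneracy.
[MnBr(OH)₅]⁴−: Ligand charges: each bromide is −1; each hydroxide is −1. With an overall charge of −4 the manganese centre must be in the +2 oxidation state. Mn sits in group 7, so the d-electron count is 7 − 2 = 5. Bromide and hydroxide are weak-field ligands for a first-row metal, so the complex is high-spin. The d⁵ configuration leaves the e_g set evenly filled (or empty) — no strong Jahn–Teller driving force.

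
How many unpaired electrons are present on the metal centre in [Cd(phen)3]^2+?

1,10-phenanthroline is neutral; balancing the +2 overall charge requires Cd(II).
Group 12 minus oxidation state 2 gives a d¹⁰ configuration.
Counting donor atoms: 3×1,10-phenanthroline (bidentate) → 6 donors. Coordination number = 6.
In an octahedral field the d¹⁰ configuration is t₂g⁶e_g⁴, giving 0 unpaired electrons.

0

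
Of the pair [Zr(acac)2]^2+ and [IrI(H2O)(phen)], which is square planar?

[IrI(H2O)(phen)]

For [Zr(acac)2]^2+: Summing ligand charges against the +2 overall charge gives an oxidation state of +4 for zirconium. Zr sits in group 4, so the d-electron count is 4 − 4 = 0. A d⁰ ion has no crystal-field stabilisation preference between square planar and tetrahedral, so four ligands adopt the sterically favoured tetrahedral geometry. → tetrahedral.
For [IrI(H2O)(phen)]: Each iodide is −1; water is neutral; 1,10-phenanthroline is neutral; balancing the 0 overall charge requires Ir(I). Group 9 minus oxidation state 1 gives a d⁸ configuration. A 5d d⁸ ion has a large crystal-field splitting; square planar leaves the high-energy d_{x²−y²} orbital empty and maximises CFSE. → square planar.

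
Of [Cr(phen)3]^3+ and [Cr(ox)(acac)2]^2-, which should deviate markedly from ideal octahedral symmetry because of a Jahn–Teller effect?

[Cr(ox)(acac)2]^2-

[Cr(phen)3]^3+: 1,10-phenanthroline is neutral; balancing the +3 overall charge requires Cr(III). Chromium is a group-6 element; Cr(III) is therefore d³. The d³ configuration leaves the e_g set evenly filled (or empty) — no strong Jahn–Teller driving force.
[Cr(ox)(acac)2]^2-: Each oxalate is −2; each acetylacetonate is −1; balancing the −2 overall charge requires Cr(II). Cr sits in group 6, so the d-electron count is 6 − 2 = 4. Acetylacetonate and oxalate are weak-field ligands for a first-row metal, so the complex is high-spin. The t₂g³e_g¹ (high-spin) configuration has an unevenly filled e_g set; the Jahn–Teller theorem predicts a tetragonal distortion (typically axial elongation) to lift the degeneracy.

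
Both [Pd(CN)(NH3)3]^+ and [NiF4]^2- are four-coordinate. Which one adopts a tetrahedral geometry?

For [Pd(CN)(NH3)3]^+: Ligand charges: each cyanide is −1; ammonia is neutral. With an overall charge of +1 the palladium centre must be in the +2 oxidation state. Pd sits in group 10, so the d-electron count is 10 − 2 = 8. A 4d d⁸ ion has a large crystal-field splitting; square planar leaves the high-energy d_{x²−y²} orbital empty and maximises CFSE. → square planar.
For [NiF4]^2-: Each fluoride is −1; balancing the −2 overall charge requires Ni(II). Group 10 minus oxidation state 2 gives a d⁸ configuration. Fluoride is a weak-field ligand. With weak-field ligands the CFSE gain from square planar is small, so a 3d d⁸ ion takes the sterically preferred tetrahedral geometry. → tetrahedral.

[NiF4]^2-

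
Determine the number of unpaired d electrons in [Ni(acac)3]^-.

2 unpaired electrons

Each acetylacetonate is −1; balancing the −1 overall charge requires Ni(II).
Ni sits in group 10, so the d-electron count is 10 − 2 = 8.
Counting donor atoms: 3×acetylacetonate (bidentate) → 6 donors. Coordination number = 6.
In an octahedral field the d⁸ configuration is t₂g⁶e_g² (only one arrangement possible), giving 2 unpaired electrons.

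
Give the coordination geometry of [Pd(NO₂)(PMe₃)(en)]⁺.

Ligand charges: each nitro (N-bound nitrite) is −1; trimethylphosphine is neutral; ethylenediamine is neutral. With an overall charge of +1 the palladium centre must be in the +2 oxidation state.
Pd sits in group 10, so the d-electron count is 10 − 2 = 8.
Counting donor atoms: 1×nitro (N-bound nitrite) (monodentate) → 1 donor; 1×trimethylphosphine (monodentate) → 1 donor; 1×ethylenediamine (bidentate) → 2 donors. Coordination number = 4.
A 4d d⁸ ion has a large crystal-field splitting; square planar leaves the high-energy d_{x²−y²} orbital empty and maximises CFSE.

square planar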